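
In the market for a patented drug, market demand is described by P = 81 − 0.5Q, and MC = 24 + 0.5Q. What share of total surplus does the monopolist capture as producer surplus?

PS/TS = 0.75

The monopolist equates marginal revenue to marginal cost: 81 − Q = 24 + 0.5Q, so Q = 38. From demand, P = 62.
CS = ½·(81 − 62)·38 = 361.
PS = P·Q − VC(Q) = 62·38 − (24·38 + ½·0.5·38²) = 1083.
Share captured = PS/TS = 1083/1444 = 0.75.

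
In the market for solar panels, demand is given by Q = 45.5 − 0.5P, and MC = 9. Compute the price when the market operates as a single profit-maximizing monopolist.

P = 50

Inverting demand: P = 91 − 2Q.
Monopoly sets MR = MC: 91 − 4Q = 9 ⇒ Q = 20.5, P = 91 − 2·20.5 = 50.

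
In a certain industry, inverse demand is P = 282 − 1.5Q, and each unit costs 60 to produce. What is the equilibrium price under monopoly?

The monopolist equates marginal revenue to marginal cost: 282 − 3Q = 60, so Q = 74. From demand, P = 171.

P = 171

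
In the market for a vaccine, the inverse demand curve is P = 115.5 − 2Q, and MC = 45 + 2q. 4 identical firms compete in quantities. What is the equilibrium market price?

P = 68.5

In a 4-firm Cournot equilibrium, symmetry and the first-order condition give q = (115.5 − 45)/(12) = 5.875. So Q = 23.5 and P = 68.5.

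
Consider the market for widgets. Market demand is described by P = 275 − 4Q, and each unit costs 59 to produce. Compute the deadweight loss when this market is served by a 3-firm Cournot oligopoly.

Perfect competition: P = MC = 59, so 275 − 4Q = 59 and Q = 54.
With 3 symmetric Cournot firms, each firm's FOC gives 275 − 16q = 59, so q = 13.5, Q = 3·13.5 = 40.5, and P = 113.
DWL is the triangle between Q = 40.5 and Q = 54: ½·(54 − 40.5)·(113 − 59) = 364.5.

DWL = 364.5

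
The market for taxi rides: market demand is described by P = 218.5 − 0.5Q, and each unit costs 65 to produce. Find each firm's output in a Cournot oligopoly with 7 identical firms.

With 7 symmetric Cournot firms, each firm's FOC gives 218.5 − 4q = 65, so q = 38.375, Q = 7·38.375 = 268.625, and P = 1347/16.

q_i = 38.375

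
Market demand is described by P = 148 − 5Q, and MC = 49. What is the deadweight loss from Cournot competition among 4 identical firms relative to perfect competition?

DWL = 39.204

Competitive firms price at marginal cost: P = 49, giving Q = 19.8.
Cournot with 4 identical firms: the symmetric best-response condition is 148 − 25q = 49. Each firm produces q = 3.96, total output Q = 15.84, price P = 68.8.
DWL is the triangle between Q = 15.84 and Q = 19.8: ½·(19.8 − 15.84)·(68.8 − 49) = 39.204.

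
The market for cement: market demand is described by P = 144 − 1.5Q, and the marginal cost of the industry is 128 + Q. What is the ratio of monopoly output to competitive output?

Monopoly sets MR = MC: 144 − 3Q = 128 + Q ⇒ Q = 4, P = 144 − 1.5·4 = 138.
Competitive equilibrium sets price equal to marginal cost: 144 − 1.5Q = 128 + Q, so Q = 6.4 and P = 134.4.
Ratio Q_m/Q_c = 4/6.4 = 0.625.

Q_m/Q_c = 0.625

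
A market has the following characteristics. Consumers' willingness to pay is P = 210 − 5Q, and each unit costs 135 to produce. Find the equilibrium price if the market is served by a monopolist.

A monopolist chooses Q where MR = MC. MR = 210 − 10Q; setting this equal to 135 gives Q = 7.5 and P = 172.5.

P = 172.5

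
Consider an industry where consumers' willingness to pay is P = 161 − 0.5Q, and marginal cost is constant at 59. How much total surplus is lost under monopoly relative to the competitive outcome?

Perfect competition: P = MC = 59, so 161 − 0.5Q = 59 and Q = 204.
Monopoly sets MR = MC: 161 − Q = 59 ⇒ Q = 102, P = 161 − 0.5·102 = 110.
DWL is the triangle between Q = 102 and Q = 204: ½·(204 − 102)·(110 − 59) = 2601.

DWL = 2601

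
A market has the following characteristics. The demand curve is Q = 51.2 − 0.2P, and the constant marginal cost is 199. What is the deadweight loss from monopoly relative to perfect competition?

DWL = 81.225

Inverting demand: P = 256 − 5Q.
Perfect competition: P = MC = 199, so 256 − 5Q = 199 and Q = 11.4.
Monopoly sets MR = MC: 256 − 10Q = 199 ⇒ Q = 5.7, P = 256 − 5·5.7 = 227.5.
DWL is the triangle between Q = 5.7 and Q = 11.4: ½·(11.4 − 5.7)·(227.5 − 199) = 81.225.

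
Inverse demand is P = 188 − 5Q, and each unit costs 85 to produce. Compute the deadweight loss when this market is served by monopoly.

DWL = 265.225

Competitive firms price at marginal cost: P = 85, giving Q = 20.6.
The monopolist equates marginal revenue to marginal cost: 188 − 10Q = 85, so Q = 10.3. From demand, P = 136.5.
DWL is the triangle between Q = 10.3 and Q = 20.6: ½·(20.6 − 10.3)·(136.5 − 85) = 265.225.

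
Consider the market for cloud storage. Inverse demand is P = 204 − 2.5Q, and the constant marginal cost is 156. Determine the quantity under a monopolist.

Q = 9.6

Monopoly sets MR = MC: 204 − 5Q = 156 ⇒ Q = 9.6, P = 204 − 2.5·9.6 = 180.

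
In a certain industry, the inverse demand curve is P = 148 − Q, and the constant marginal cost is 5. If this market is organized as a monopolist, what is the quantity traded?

The monopolist equates marginal revenue to marginal cost: 148 − 2Q = 5, so Q = 71.5. From demand, P = 76.5.

Q = 71.5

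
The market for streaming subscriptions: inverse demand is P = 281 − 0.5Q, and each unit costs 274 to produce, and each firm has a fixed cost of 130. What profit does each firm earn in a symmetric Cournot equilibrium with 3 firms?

Cournot with 3 identical firms: the symmetric best-response condition is 281 − 2q = 274. Each firm produces q = 3.5, total output Q = 10.5, price P = 275.75.
Each firm's profit = (275.75 − 274)·3.5 − 130 = −123.875.

π_i = −123.875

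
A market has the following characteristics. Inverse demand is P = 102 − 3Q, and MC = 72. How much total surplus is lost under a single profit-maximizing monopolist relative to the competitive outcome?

Under competition P = MC = 72, so Q = (102 − 72)/3 = 10.
Monopoly sets MR = MC: 102 − 6Q = 72 ⇒ Q = 5, P = 102 − 3·5 = 87.
DWL is the triangle between Q = 5 and Q = 10: ½·(10 − 5)·(87 − 72) = 37.5.

DWL = 37.5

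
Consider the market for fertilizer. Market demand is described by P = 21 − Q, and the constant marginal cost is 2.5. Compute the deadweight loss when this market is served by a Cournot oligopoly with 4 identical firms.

Competitive firms price at marginal cost: P = 2.5, giving Q = 18.5.
With 4 symmetric Cournot firms, each firm's FOC gives 21 − 5q = 2.5, so q = 3.7, Q = 4·3.7 = 14.8, and P = 6.2.
DWL is the triangle between Q = 14.8 and Q = 18.5: ½·(18.5 − 14.8)·(6.2 − 2.5) = 6.845.

DWL = 6.845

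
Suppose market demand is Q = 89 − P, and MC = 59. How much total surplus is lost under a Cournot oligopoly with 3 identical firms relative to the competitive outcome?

DWL = 28.125

Inverting demand: P = 89 − Q.
Under competition P = MC = 59, so Q = (89 − 59)/1 = 30.
In a 3-firm Cournot equilibrium, symmetry and the first-order condition give q = (89 − 59)/(4) = 7.5. So Q = 22.5 and P = 66.5.
DWL is the triangle between Q = 22.5 and Q = 30: ½·(30 − 22.5)·(66.5 − 59) = 28.125.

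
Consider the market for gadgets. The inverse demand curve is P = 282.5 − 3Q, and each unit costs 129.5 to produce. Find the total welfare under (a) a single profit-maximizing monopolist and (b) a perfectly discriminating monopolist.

Monopoly: TS = 2926.125; Perfect PD: TS = 3901.5

A monopolist chooses Q where MR = MC. MR = 282.5 − 6Q; setting this equal to 129.5 gives Q = 25.5 and P = 206.
CS = ½·(282.5 − 206)·25.5 = 975.375; PS = (206 − 129.5)·25.5 = 1950.75; TS = 2926.125.
Under first-degree price discrimination the firm charges each unit its demand price and produces up to where P = MC, i.e. Q = 51. Consumer surplus is zero; producer surplus equals total surplus.
TS = 3901.5 (equal to competitive TS).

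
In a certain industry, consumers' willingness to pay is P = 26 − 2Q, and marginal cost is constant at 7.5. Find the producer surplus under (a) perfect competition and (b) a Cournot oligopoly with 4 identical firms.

Competitive firms price at marginal cost: P = 7.5, giving Q = 9.25.
PS = (7.5 − 7.5)·9.25 = 0.
In a 4-firm Cournot equilibrium, symmetry and the first-order condition give q = (26 − 7.5)/(10) = 1.85. So Q = 7.4 and P = 11.2.
PS = (11.2 − 7.5)·7.4 = 27.38.

Competition: PS = 0; Cournot: PS = 27.38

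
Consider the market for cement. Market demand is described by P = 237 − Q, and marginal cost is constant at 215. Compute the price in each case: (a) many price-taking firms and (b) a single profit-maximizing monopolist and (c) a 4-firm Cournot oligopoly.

Competition: P = 215; Monopoly: P = 226; Cournot: P = 219.4

Competitive firms price at marginal cost: P = 215, giving Q = 22.
A monopolist chooses Q where MR = MC. MR = 237 − 2Q; setting this equal to 215 gives Q = 11 and P = 226.
With 4 symmetric Cournot firms, each firm's FOC gives 237 − 5q = 215, so q = 4.4, Q = 4·4.4 = 17.6, and P = 219.4.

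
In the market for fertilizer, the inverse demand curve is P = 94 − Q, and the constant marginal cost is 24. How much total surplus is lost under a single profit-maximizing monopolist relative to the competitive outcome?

Competitive firms price at marginal cost: P = 24, giving Q = 70.
Monopoly sets MR = MC: 94 − 2Q = 24 ⇒ Q = 35, P = 94 − 35 = 59.
DWL is the triangle between Q = 35 and Q = 70: ½·(70 − 35)·(59 − 24) = 612.5.

DWL = 612.5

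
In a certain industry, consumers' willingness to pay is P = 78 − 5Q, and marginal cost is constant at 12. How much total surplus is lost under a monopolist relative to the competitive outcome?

Under competition P = MC = 12, so Q = (78 − 12)/5 = 13.2.
A monopolist chooses Q where MR = MC. MR = 78 − 10Q; setting this equal to 12 gives Q = 6.6 and P = 45.
DWL is the triangle between Q = 6.6 and Q = 13.2: ½·(13.2 − 6.6)·(45 − 12) = 108.9.

DWL = 108.9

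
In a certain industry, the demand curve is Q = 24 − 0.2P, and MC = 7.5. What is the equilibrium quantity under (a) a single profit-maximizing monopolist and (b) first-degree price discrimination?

Inverting demand: P = 120 − 5Q.
The monopolist equates marginal revenue to marginal cost: 120 − 10Q = 7.5, so Q = 11.25. From demand, P = 63.75.
A perfectly discriminating monopolist sells every unit with P(Q) ≥ MC(Q), so output equals the competitive quantity Q = 22.5. Each buyer pays their reservation price, so CS = 0 and the firm captures all surplus.

Monopoly: Q = 11.25; Perfect PD: Q = 22.5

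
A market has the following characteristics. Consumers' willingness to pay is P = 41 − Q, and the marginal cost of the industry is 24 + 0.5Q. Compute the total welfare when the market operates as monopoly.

Monopoly sets MR = MC: 41 − 2Q = 24 + 0.5Q ⇒ Q = 6.8, P = 41 − 6.8 = 34.2.
CS = ½·(41 − 34.2)·6.8 = 23.12; PS = (34.2·6.8 − 24·6.8 − ½·0.5·6.8²) = 57.8; TS = 80.92.

TS = 80.92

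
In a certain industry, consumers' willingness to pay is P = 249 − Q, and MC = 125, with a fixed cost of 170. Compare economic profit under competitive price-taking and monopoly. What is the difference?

Under competition P = MC = 125, so Q = (249 − 125)/1 = 124.
Profit = (125 − 125)·124 − 170 = −170.
A monopolist chooses Q where MR = MC. MR = 249 − 2Q; setting this equal to 125 gives Q = 62 and P = 187.
Profit = (187 − 125)·62 − 170 = 3674.
Change in economic profit: 3674 − −170 = 3844.

Economic profit rises by 3844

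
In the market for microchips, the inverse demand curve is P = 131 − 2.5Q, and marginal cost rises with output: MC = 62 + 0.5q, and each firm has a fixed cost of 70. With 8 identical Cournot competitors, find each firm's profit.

With 8 symmetric Cournot firms, each firm's FOC gives 131 − 22.5q = 62 + 0.5q, so q = 3, Q = 8·3 = 24, and P = 71.
Each firm's profit = 71·3 − (62·3 + ½·0.5·3²) − 70 = −45.25.

π_i = −45.25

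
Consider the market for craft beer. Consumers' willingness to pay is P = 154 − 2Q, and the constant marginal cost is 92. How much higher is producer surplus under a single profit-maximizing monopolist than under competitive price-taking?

Producer surplus rises by 480.5

Under competition P = MC = 92, so Q = (154 − 92)/2 = 31.
PS = (92 − 92)·31 = 0.
Monopoly sets MR = MC: 154 − 4Q = 92 ⇒ Q = 15.5, P = 154 − 2·15.5 = 123.
PS = (123 − 92)·15.5 = 480.5.
Change in producer surplus: 480.5 − 0 = 480.5.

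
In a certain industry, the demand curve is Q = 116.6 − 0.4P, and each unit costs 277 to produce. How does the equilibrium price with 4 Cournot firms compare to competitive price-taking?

Inverting demand: P = 291.5 − 2.5Q.
With 4 symmetric Cournot firms, each firm's FOC gives 291.5 − 12.5q = 277, so q = 1.16, Q = 4·1.16 = 4.64, and P = 279.9.
Perfect competition: P = MC = 277, so 291.5 − 2.5Q = 277 and Q = 5.8.

Cournot: P = 279.9; Competition: P = 277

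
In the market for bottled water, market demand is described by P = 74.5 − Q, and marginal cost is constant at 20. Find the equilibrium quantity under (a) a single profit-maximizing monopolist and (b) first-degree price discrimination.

The monopolist equates marginal revenue to marginal cost: 74.5 − 2Q = 20, so Q = 27.25. From demand, P = 47.25.
With perfect price discrimination, output is the efficient level Q = 54.5 (where demand meets MC), but every buyer pays their willingness to pay: CS = 0 and PS = total surplus.

Monopoly: Q = 27.25; Perfect PD: Q = 54.5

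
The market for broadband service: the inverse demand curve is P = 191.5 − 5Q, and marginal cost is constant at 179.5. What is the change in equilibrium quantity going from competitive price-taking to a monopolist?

Q falls by 1.2

Competitive firms price at marginal cost: P = 179.5, giving Q = 2.4.
Monopoly sets MR = MC: 191.5 − 10Q = 179.5 ⇒ Q = 1.2, P = 191.5 − 5·1.2 = 185.5.
Change in equilibrium quantity: 1.2 − 2.4 = −1.2.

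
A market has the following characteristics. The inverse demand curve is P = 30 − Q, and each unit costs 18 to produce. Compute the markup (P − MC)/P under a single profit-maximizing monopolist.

Lerner index = 0.25

A monopolist chooses Q where MR = MC. MR = 30 − 2Q; setting this equal to 18 gives Q = 6 and P = 24.
Lerner index = (P − MC)/P = (24 − 18)/24 = 0.25.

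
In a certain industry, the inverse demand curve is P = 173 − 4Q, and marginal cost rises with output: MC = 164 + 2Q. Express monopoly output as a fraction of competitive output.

Monopoly sets MR = MC: 173 − 8Q = 164 + 2Q ⇒ Q = 0.9, P = 173 − 4·0.9 = 169.4.
Competitive equilibrium sets price equal to marginal cost: 173 − 4Q = 164 + 2Q, so Q = 1.5 and P = 167.
Ratio Q_m/Q_c = 0.9/1.5 = 0.6.

Q_m/Q_c = 0.6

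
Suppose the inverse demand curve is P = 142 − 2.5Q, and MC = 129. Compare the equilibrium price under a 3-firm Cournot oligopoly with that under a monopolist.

Cournot: P = 132.25; Monopoly: P = 135.5

In a 3-firm Cournot equilibrium, symmetry and the first-order condition give q = (142 − 129)/(10) = 1.3. So Q = 3.9 and P = 132.25.
A monopolist chooses Q where MR = MC. MR = 142 − 5Q; setting this equal to 129 gives Q = 2.6 and P = 135.5.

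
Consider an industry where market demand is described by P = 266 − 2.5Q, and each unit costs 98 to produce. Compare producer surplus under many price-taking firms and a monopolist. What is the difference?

Producer surplus rises by 2822.4

Perfect competition: P = MC = 98, so 266 − 2.5Q = 98 and Q = 67.2.
PS = (98 − 98)·67.2 = 0.
Monopoly sets MR = MC: 266 − 5Q = 98 ⇒ Q = 33.6, P = 266 − 2.5·33.6 = 182.
PS = (182 − 98)·33.6 = 2822.4.
Change in producer surplus: 2822.4 − 0 = 2822.4.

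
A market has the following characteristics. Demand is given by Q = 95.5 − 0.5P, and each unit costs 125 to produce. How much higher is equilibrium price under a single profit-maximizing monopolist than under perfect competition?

Inverting demand: P = 191 − 2Q.
Perfect competition: P = MC = 125, so 191 − 2Q = 125 and Q = 33.
Monopoly sets MR = MC: 191 − 4Q = 125 ⇒ Q = 16.5, P = 191 − 2·16.5 = 158.
Change in equilibrium price: 158 − 125 = 33.

P rises by 33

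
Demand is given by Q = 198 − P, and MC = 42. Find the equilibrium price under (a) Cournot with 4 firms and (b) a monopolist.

Cournot: P = 73.2; Monopoly: P = 120

Inverting demand: P = 198 − Q.
Cournot with 4 identical firms: the symmetric best-response condition is 198 − 5q = 42. Each firm produces q = 31.2, total output Q = 124.8, price P = 73.2.
The monopolist equates marginal revenue to marginal cost: 198 − 2Q = 42, so Q = 78. From demand, P = 120.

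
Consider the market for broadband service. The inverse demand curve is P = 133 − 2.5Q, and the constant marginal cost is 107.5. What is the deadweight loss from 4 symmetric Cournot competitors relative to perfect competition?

DWL = 5.202

Perfect competition: P = MC = 107.5, so 133 − 2.5Q = 107.5 and Q = 10.2.
With 4 symmetric Cournot firms, each firm's FOC gives 133 − 12.5q = 107.5, so q = 2.04, Q = 4·2.04 = 8.16, and P = 112.6.
DWL is the triangle between Q = 8.16 and Q = 10.2: ½·(10.2 − 8.16)·(112.6 − 107.5) = 5.202.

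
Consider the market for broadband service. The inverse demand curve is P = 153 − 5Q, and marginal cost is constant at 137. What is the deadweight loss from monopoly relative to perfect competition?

DWL = 6.4

Competitive firms price at marginal cost: P = 137, giving Q = 3.2.
The monopolist equates marginal revenue to marginal cost: 153 − 10Q = 137, so Q = 1.6. From demand, P = 145.
DWL is the triangle between Q = 1.6 and Q = 3.2: ½·(3.2 − 1.6)·(145 − 137) = 6.4.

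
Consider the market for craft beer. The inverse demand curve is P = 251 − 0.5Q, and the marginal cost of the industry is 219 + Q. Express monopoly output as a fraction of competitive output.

Monopoly sets MR = MC: 251 − Q = 219 + Q ⇒ Q = 16, P = 251 − 0.5·16 = 243.
Competitive equilibrium sets price equal to marginal cost: 251 − 0.5Q = 219 + Q, so Q = 64/3 and P = 721/3.
Ratio Q_m/Q_c = 16/(64/3) = 0.75.

Q_m/Q_c = 0.75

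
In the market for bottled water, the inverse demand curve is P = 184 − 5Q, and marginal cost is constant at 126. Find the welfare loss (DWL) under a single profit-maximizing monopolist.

Perfect competition: P = MC = 126, so 184 − 5Q = 126 and Q = 11.6.
A monopolist chooses Q where MR = MC. MR = 184 − 10Q; setting this equal to 126 gives Q = 5.8 and P = 155.
DWL is the triangle between Q = 5.8 and Q = 11.6: ½·(11.6 − 5.8)·(155 − 126) = 84.1.

DWL = 84.1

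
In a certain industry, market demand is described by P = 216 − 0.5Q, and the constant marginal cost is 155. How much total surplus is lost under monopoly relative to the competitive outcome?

Under competition P = MC = 155, so Q = (216 − 155)/0.5 = 122.
Monopoly sets MR = MC: 216 − Q = 155 ⇒ Q = 61, P = 216 − 0.5·61 = 185.5.
DWL is the triangle between Q = 61 and Q = 122: ½·(122 − 61)·(185.5 − 155) = 930.25.

DWL = 930.25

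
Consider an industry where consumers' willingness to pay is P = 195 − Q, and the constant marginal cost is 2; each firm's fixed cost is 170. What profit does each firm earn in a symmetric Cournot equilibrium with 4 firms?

With 4 symmetric Cournot firms, each firm's FOC gives 195 − 5q = 2, so q = 38.6, Q = 4·38.6 = 154.4, and P = 40.6.
Each firm's profit = (40.6 − 2)·38.6 − 170 = 1319.96.

π_i = 1319.96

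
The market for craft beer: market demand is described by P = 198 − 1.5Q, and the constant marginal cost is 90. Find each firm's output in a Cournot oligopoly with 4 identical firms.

In a 4-firm Cournot equilibrium, symmetry and the first-order condition give q = (198 − 90)/(7.5) = 14.4. So Q = 57.6 and P = 111.6.

q_i = 14.4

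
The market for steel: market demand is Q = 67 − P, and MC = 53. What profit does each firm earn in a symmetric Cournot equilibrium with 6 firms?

Inverting demand: P = 67 − Q.
Cournot with 6 identical firms: the symmetric best-response condition is 67 − 7q = 53. Each firm produces q = 2, total output Q = 12, price P = 55.
Each firm's profit = (55 − 53)·2 = 4.

π_i = 4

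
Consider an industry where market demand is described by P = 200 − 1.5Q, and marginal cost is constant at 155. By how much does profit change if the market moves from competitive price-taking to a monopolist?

Perfect competition: P = MC = 155, so 200 − 1.5Q = 155 and Q = 30.
Profit = (155 − 155)·30 = 0.
A monopolist chooses Q where MR = MC. MR = 200 − 3Q; setting this equal to 155 gives Q = 15 and P = 177.5.
Profit = (177.5 − 155)·15 = 337.5.
Change in profit: 337.5 − 0 = 337.5.

π rises by 337.5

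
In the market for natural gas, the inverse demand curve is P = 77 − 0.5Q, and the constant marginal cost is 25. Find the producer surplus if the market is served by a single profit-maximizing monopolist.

PS = 1352

The monopolist equates marginal revenue to marginal cost: 77 − Q = 25, so Q = 52. From demand, P = 51.
PS = (51 − 25)·52 = 1352.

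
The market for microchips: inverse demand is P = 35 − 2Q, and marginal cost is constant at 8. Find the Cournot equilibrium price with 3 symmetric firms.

P = 14.75

In a 3-firm Cournot equilibrium, symmetry and the first-order condition give q = (35 − 8)/(8) = 3.375. So Q = 10.125 and P = 14.75.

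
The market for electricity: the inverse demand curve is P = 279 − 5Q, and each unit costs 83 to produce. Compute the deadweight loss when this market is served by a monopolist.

Perfect competition: P = MC = 83, so 279 − 5Q = 83 and Q = 39.2.
The monopolist equates marginal revenue to marginal cost: 279 − 10Q = 83, so Q = 19.6. From demand, P = 181.
DWL is the triangle between Q = 19.6 and Q = 39.2: ½·(39.2 − 19.6)·(181 − 83) = 960.4.

DWL = 960.4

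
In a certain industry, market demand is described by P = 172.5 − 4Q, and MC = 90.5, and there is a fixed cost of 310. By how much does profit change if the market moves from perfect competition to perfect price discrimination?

π rises by 840.5

Competitive firms price at marginal cost: P = 90.5, giving Q = 20.5.
Profit = (90.5 − 90.5)·20.5 − 310 = −310.
Under first-degree price discrimination the firm charges each unit its demand price and produces up to where P = MC, i.e. Q = 20.5. Consumer surplus is zero; producer surplus equals total surplus.
PS equals the full surplus area, 840.5. Profit = 840.5 − 310 = 530.5.
Change in profit: 530.5 − −310 = 840.5.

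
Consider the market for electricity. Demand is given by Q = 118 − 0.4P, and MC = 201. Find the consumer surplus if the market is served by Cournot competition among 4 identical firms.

Inverting demand: P = 295 − 2.5Q.
Cournot with 4 identical firms: the symmetric best-response condition is 295 − 12.5q = 201. Each firm produces q = 7.52, total output Q = 30.08, price P = 219.8.
CS = ½·(295 − 219.8)·30.08 = 1131.008.

CS = 1131.008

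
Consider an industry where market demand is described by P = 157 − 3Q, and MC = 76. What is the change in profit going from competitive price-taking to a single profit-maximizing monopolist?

π rises by 546.75

Perfect competition: P = MC = 76, so 157 − 3Q = 76 and Q = 27.
Profit = (76 − 76)·27 = 0.
The monopolist equates marginal revenue to marginal cost: 157 − 6Q = 76, so Q = 13.5. From demand, P = 116.5.
Profit = (116.5 − 76)·13.5 = 546.75.
Change in profit: 546.75 − 0 = 546.75.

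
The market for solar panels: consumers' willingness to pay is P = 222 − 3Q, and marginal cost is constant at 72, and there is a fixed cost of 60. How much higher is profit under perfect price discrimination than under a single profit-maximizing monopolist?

π rises by 1875

Monopoly sets MR = MC: 222 − 6Q = 72 ⇒ Q = 25, P = 222 − 3·25 = 147.
Profit = (147 − 72)·25 − 60 = 1815.
Under first-degree price discrimination the firm charges each unit its demand price and produces up to where P = MC, i.e. Q = 50. Consumer surplus is zero; producer surplus equals total surplus.
PS equals the full surplus area, 3750. Profit = 3750 − 60 = 3690.
Change in profit: 3690 − 1815 = 1875.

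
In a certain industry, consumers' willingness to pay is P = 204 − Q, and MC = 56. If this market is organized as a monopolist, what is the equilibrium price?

P = 130

A monopolist chooses Q where MR = MC. MR = 204 − 2Q; setting this equal to 56 gives Q = 74 and P = 130.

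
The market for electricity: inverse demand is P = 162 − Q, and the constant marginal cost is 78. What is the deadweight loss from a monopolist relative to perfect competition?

DWL = 882

Competitive firms price at marginal cost: P = 78, giving Q = 84.
A monopolist chooses Q where MR = MC. MR = 162 − 2Q; setting this equal to 78 gives Q = 42 and P = 120.
DWL is the triangle between Q = 42 and Q = 84: ½·(84 − 42)·(120 − 78) = 882.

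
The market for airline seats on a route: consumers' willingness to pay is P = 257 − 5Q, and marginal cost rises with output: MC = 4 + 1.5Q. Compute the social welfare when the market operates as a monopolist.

The monopolist equates marginal revenue to marginal cost: 257 − 10Q = 4 + 1.5Q, so Q = 22. From demand, P = 147.
CS = ½·(257 − 147)·22 = 1210; PS = (147·22 − 4·22 − ½·1.5·22²) = 2783; TS = 3993.

TS = 3993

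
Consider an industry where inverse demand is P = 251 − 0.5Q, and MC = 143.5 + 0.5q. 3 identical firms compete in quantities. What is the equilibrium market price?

In a 3-firm Cournot equilibrium, symmetry and the first-order condition give q = (251 − 143.5)/(2.5) = 43. So Q = 129 and P = 186.5.

P = 186.5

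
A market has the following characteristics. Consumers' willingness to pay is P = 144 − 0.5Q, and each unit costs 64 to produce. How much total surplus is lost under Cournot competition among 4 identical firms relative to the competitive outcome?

DWL = 256

Competitive firms price at marginal cost: P = 64, giving Q = 160.
In a 4-firm Cournot equilibrium, symmetry and the first-order condition give q = (144 − 64)/(2.5) = 32. So Q = 128 and P = 80.
DWL is the triangle between Q = 128 and Q = 160: ½·(160 − 128)·(80 − 64) = 256.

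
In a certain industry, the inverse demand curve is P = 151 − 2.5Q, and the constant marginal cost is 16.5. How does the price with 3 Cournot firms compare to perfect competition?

Cournot: P = 50.125; Competition: P = 16.5

In a 3-firm Cournot equilibrium, symmetry and the first-order condition give q = (151 − 16.5)/(10) = 13.45. So Q = 40.35 and P = 50.125.
Under competition P = MC = 16.5, so Q = (151 − 16.5)/2.5 = 53.8.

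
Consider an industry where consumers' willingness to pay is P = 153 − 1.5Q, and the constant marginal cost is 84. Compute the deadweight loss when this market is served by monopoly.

Perfect competition: P = MC = 84, so 153 − 1.5Q = 84 and Q = 46.
The monopolist equates marginal revenue to marginal cost: 153 − 3Q = 84, so Q = 23. From demand, P = 118.5.
DWL is the triangle between Q = 23 and Q = 46: ½·(46 − 23)·(118.5 − 84) = 396.75.

DWL = 396.75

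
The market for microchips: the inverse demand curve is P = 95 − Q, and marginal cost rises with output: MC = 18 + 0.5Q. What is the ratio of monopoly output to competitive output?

A monopolist chooses Q where MR = MC. MR = 95 − 2Q; setting this equal to 18 + 0.5Q gives Q = 30.8 and P = 64.2.
Under competition P = MC: 95 − Q = 18 + 0.5Q ⇒ Q = 154/3, P = 131/3.
Ratio Q_m/Q_c = 30.8/(154/3) = 0.6.

Q_m/Q_c = 0.6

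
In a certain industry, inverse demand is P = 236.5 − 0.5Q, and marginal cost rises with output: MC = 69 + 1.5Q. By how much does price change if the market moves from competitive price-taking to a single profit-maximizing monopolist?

Price rises by 8.375

Competitive equilibrium sets price equal to marginal cost: 236.5 − 0.5Q = 69 + 1.5Q, so Q = 83.75 and P = 194.625.
Monopoly sets MR = MC: 236.5 − Q = 69 + 1.5Q ⇒ Q = 67, P = 236.5 − 0.5·67 = 203.
Change in price: 203 − 194.625 = 8.375.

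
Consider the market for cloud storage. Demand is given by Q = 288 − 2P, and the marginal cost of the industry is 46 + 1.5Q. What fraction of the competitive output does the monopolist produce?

Q_m/Q_c = 0.8

Inverting demand: P = 144 − 0.5Q.
Monopoly sets MR = MC: 144 − Q = 46 + 1.5Q ⇒ Q = 39.2, P = 144 − 0.5·39.2 = 124.4.
Under competition P = MC: 144 − 0.5Q = 46 + 1.5Q ⇒ Q = 49, P = 119.5.
Ratio Q_m/Q_c = 39.2/49 = 0.8.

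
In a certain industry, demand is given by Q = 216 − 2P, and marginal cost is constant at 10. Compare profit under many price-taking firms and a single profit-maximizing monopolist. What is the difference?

Profit rises by 4802

Inverting demand: P = 108 − 0.5Q.
Under competition P = MC = 10, so Q = (108 − 10)/0.5 = 196.
Profit = (10 − 10)·196 = 0.
A monopolist chooses Q where MR = MC. MR = 108 − Q; setting this equal to 10 gives Q = 98 and P = 59.
Profit = (59 − 10)·98 = 4802.
Change in profit: 4802 − 0 = 4802.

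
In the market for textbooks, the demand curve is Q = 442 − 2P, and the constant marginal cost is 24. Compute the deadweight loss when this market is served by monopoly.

Inverting demand: P = 221 − 0.5Q.
Competitive firms price at marginal cost: P = 24, giving Q = 394.
A monopolist chooses Q where MR = MC. MR = 221 − Q; setting this equal to 24 gives Q = 197 and P = 122.5.
DWL is the triangle between Q = 197 and Q = 394: ½·(394 − 197)·(122.5 − 24) = 9702.25.

DWL = 9702.25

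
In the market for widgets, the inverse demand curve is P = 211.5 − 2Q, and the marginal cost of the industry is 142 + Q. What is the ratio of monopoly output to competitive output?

Monopoly sets MR = MC: 211.5 − 4Q = 142 + Q ⇒ Q = 13.9, P = 211.5 − 2·13.9 = 183.7.
Competitive equilibrium sets price equal to marginal cost: 211.5 − 2Q = 142 + Q, so Q = 139/6 and P = 991/6.
Ratio Q_m/Q_c = 13.9/(139/6) = 0.6.

Q_m/Q_c = 0.6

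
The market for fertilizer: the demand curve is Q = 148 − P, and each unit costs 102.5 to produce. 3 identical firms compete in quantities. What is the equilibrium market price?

Inverting demand: P = 148 − Q.
In a 3-firm Cournot equilibrium, symmetry and the first-order condition give q = (148 − 102.5)/(4) = 11.375. So Q = 34.125 and P = 113.875.

P = 113.875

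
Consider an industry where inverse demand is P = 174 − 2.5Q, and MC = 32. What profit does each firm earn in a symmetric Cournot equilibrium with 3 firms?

π_i = 504.1

In a 3-firm Cournot equilibrium, symmetry and the first-order condition give q = (174 − 32)/(10) = 14.2. So Q = 42.6 and P = 67.5.
Each firm's profit = (67.5 − 32)·14.2 = 504.1.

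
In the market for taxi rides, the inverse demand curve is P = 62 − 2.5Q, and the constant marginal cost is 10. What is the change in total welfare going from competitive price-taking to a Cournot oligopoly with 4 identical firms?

Perfect competition: P = MC = 10, so 62 − 2.5Q = 10 and Q = 20.8.
CS = ½·(62 − 10)·20.8 = 540.8; PS = (10 − 10)·20.8 = 0; TS = 540.8.
Cournot with 4 identical firms: the symmetric best-response condition is 62 − 12.5q = 10. Each firm produces q = 4.16, total output Q = 16.64, price P = 20.4.
CS = ½·(62 − 20.4)·16.64 = 346.112; PS = (20.4 − 10)·16.64 = 173.056; TS = 519.168.
Change in total welfare: 519.168 − 540.8 = −21.632.

TS falls by 21.632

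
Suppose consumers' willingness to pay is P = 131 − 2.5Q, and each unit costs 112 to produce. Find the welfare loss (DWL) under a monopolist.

Perfect competition: P = MC = 112, so 131 − 2.5Q = 112 and Q = 7.6.
Monopoly sets MR = MC: 131 − 5Q = 112 ⇒ Q = 3.8, P = 131 − 2.5·3.8 = 121.5.
DWL is the triangle between Q = 3.8 and Q = 7.6: ½·(7.6 − 3.8)·(121.5 − 112) = 18.05.

DWL = 18.05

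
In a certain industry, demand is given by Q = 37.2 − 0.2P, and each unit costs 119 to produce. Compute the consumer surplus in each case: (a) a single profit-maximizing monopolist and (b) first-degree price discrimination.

Inverting demand: P = 186 − 5Q.
The monopolist equates marginal revenue to marginal cost: 186 − 10Q = 119, so Q = 6.7. From demand, P = 152.5.
CS = ½·(186 − 152.5)·6.7 = 112.225.
With perfect price discrimination, output is the efficient level Q = 13.4 (where demand meets MC), but every buyer pays their willingness to pay: CS = 0 and PS = total surplus.
CS = 0.

Monopoly: CS = 112.225; Perfect PD: CS = 0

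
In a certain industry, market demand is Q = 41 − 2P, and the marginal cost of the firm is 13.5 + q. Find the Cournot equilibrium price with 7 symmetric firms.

P = 15.6

Inverting demand: P = 20.5 − 0.5Q.
With 7 symmetric Cournot firms, each firm's FOC gives 20.5 − 4q = 13.5 + q, so q = 1.4, Q = 7·1.4 = 9.8, and P = 15.6.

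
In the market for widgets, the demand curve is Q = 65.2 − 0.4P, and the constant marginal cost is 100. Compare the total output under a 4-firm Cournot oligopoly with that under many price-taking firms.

Cournot: Q = 20.16; Competition: Q = 25.2

Inverting demand: P = 163 − 2.5Q.
In a 4-firm Cournot equilibrium, symmetry and the first-order condition give q = (163 − 100)/(12.5) = 5.04. So Q = 20.16 and P = 112.6.
Competitive firms price at marginal cost: P = 100, giving Q = 25.2.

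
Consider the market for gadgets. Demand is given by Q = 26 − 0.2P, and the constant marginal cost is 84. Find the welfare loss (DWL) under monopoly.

Inverting demand: P = 130 − 5Q.
Under competition P = MC = 84, so Q = (130 − 84)/5 = 9.2.
The monopolist equates marginal revenue to marginal cost: 130 − 10Q = 84, so Q = 4.6. From demand, P = 107.
DWL is the triangle between Q = 4.6 and Q = 9.2: ½·(9.2 − 4.6)·(107 − 84) = 52.9.

DWL = 52.9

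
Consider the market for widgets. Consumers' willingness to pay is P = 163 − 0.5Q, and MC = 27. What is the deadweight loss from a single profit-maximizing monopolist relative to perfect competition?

Perfect competition: P = MC = 27, so 163 − 0.5Q = 27 and Q = 272.
A monopolist chooses Q where MR = MC. MR = 163 − Q; setting this equal to 27 gives Q = 136 and P = 95.
DWL is the triangle between Q = 136 and Q = 272: ½·(272 − 136)·(95 − 27) = 4624.

DWL = 4624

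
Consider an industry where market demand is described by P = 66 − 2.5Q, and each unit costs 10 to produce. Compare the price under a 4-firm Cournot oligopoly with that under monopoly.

Cournot: P = 21.2; Monopoly: P = 38

In a 4-firm Cournot equilibrium, symmetry and the first-order condition give q = (66 − 10)/(12.5) = 4.48. So Q = 17.92 and P = 21.2.
Monopoly sets MR = MC: 66 − 5Q = 10 ⇒ Q = 11.2, P = 66 − 2.5·11.2 = 38.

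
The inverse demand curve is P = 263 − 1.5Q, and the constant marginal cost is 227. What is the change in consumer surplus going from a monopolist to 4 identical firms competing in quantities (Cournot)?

A monopolist chooses Q where MR = MC. MR = 263 − 3Q; setting this equal to 227 gives Q = 12 and P = 245.
CS = ½·(263 − 245)·12 = 108.
In a 4-firm Cournot equilibrium, symmetry and the first-order condition give q = (263 − 227)/(7.5) = 4.8. So Q = 19.2 and P = 234.2.
CS = ½·(263 − 234.2)·19.2 = 276.48.
Change in consumer surplus: 276.48 − 108 = 168.48.

Consumer surplus rises by 168.48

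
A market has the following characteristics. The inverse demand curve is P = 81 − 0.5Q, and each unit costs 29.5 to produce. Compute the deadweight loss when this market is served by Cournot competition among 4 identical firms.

DWL = 106.09

Perfect competition: P = MC = 29.5, so 81 − 0.5Q = 29.5 and Q = 103.
In a 4-firm Cournot equilibrium, symmetry and the first-order condition give q = (81 − 29.5)/(2.5) = 20.6. So Q = 82.4 and P = 39.8.
DWL is the triangle between Q = 82.4 and Q = 103: ½·(103 − 82.4)·(39.8 − 29.5) = 106.09.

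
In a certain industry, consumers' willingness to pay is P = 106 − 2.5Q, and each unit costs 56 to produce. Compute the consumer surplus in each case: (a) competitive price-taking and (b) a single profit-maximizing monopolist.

Competition: CS = 500; Monopoly: CS = 125

Competitive firms price at marginal cost: P = 56, giving Q = 20.
CS = ½·(106 − 56)·20 = 500.
Monopoly sets MR = MC: 106 − 5Q = 56 ⇒ Q = 10, P = 106 − 2.5·10 = 81.
CS = ½·(106 − 81)·10 = 125.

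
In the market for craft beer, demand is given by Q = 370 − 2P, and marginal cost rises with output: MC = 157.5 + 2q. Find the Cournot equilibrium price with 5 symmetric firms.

Inverting demand: P = 185 − 0.5Q.
In a 5-firm Cournot equilibrium, symmetry and the first-order condition give q = (185 − 157.5)/(5) = 5.5. So Q = 27.5 and P = 171.25.

P = 171.25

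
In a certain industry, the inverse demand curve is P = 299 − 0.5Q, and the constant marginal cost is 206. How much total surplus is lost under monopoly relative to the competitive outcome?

Perfect competition: P = MC = 206, so 299 − 0.5Q = 206 and Q = 186.
A monopolist chooses Q where MR = MC. MR = 299 − Q; setting this equal to 206 gives Q = 93 and P = 252.5.
DWL is the triangle between Q = 93 and Q = 186: ½·(186 − 93)·(252.5 − 206) = 2162.25.

DWL = 2162.25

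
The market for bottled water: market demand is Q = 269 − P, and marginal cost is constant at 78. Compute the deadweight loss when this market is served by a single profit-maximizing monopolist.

Inverting demand: P = 269 − Q.
Perfect competition: P = MC = 78, so 269 − Q = 78 and Q = 191.
Monopoly sets MR = MC: 269 − 2Q = 78 ⇒ Q = 95.5, P = 269 − 95.5 = 173.5.
DWL is the triangle between Q = 95.5 and Q = 191: ½·(191 − 95.5)·(173.5 − 78) = 4560.125.

DWL = 4560.125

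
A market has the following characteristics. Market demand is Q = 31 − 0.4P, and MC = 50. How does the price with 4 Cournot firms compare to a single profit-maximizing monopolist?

Inverting demand: P = 77.5 − 2.5Q.
Cournot with 4 identical firms: the symmetric best-response condition is 77.5 − 12.5q = 50. Each firm produces q = 2.2, total output Q = 8.8, price P = 55.5.
The monopolist equates marginal revenue to marginal cost: 77.5 − 5Q = 50, so Q = 5.5. From demand, P = 63.75.

Cournot: P = 55.5; Monopoly: P = 63.75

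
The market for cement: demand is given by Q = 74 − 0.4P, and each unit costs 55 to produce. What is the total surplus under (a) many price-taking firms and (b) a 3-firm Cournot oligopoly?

Competition: TS = 3380; Cournot: TS = 3168.75

Inverting demand: P = 185 − 2.5Q.
Under competition P = MC = 55, so Q = (185 − 55)/2.5 = 52.
CS = ½·(185 − 55)·52 = 3380; PS = (55 − 55)·52 = 0; TS = 3380.
In a 3-firm Cournot equilibrium, symmetry and the first-order condition give q = (185 − 55)/(10) = 13. So Q = 39 and P = 87.5.
CS = ½·(185 − 87.5)·39 = 1901.25; PS = (87.5 − 55)·39 = 1267.5; TS = 3168.75.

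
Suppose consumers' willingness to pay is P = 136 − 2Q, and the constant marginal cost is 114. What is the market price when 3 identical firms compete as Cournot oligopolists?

With 3 symmetric Cournot firms, each firm's FOC gives 136 − 8q = 114, so q = 2.75, Q = 3·2.75 = 8.25, and P = 119.5.

P = 119.5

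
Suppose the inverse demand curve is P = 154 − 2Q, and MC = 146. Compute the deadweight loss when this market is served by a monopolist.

Competitive firms price at marginal cost: P = 146, giving Q = 4.
Monopoly sets MR = MC: 154 − 4Q = 146 ⇒ Q = 2, P = 154 − 2·2 = 150.
DWL is the triangle between Q = 2 and Q = 4: ½·(4 − 2)·(150 − 146) = 4.

DWL = 4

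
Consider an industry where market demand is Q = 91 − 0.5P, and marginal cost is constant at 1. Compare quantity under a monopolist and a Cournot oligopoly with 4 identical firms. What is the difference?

Inverting demand: P = 182 − 2Q.
The monopolist equates marginal revenue to marginal cost: 182 − 4Q = 1, so Q = 45.25. From demand, P = 91.5.
With 4 symmetric Cournot firms, each firm's FOC gives 182 − 10q = 1, so q = 18.1, Q = 4·18.1 = 72.4, and P = 37.2.
Change in quantity: 72.4 − 45.25 = 27.15.

Q rises by 27.15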